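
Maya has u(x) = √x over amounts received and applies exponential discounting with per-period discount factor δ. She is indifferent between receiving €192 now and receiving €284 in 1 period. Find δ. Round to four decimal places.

δ ≈ 0.8222

Indifference means u(192) = δ · u(284), so δ = u(192)/u(284).
Since u(x) = √x, δ = √(192/284) = 0.82223.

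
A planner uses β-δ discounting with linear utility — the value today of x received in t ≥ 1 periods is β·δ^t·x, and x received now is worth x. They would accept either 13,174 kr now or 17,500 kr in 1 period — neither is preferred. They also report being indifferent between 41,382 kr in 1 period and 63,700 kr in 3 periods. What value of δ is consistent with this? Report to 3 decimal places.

The second indifference involves only future payoffs, so β cancels: β·δ^1·41382 = β·δ^3·63700, giving δ^2 = 41382/63700 = 0.64964, so δ = 0.80600.

δ ≈ 0.806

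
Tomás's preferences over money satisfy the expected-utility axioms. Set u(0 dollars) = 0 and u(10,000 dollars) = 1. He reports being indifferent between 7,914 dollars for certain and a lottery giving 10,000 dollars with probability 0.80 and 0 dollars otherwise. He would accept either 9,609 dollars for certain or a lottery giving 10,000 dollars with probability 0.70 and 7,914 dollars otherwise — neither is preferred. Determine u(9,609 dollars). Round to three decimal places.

From the first indifference, u(7,914 dollars) = 0.80·u(10,000 dollars) + 0.20·u(0 dollars) = 0.80·1 + 0.20·0 = 0.80.
Chaining: u(9,609 dollars) = 0.70·1.00 + 0.30·0.80 = 0.9400.

0.940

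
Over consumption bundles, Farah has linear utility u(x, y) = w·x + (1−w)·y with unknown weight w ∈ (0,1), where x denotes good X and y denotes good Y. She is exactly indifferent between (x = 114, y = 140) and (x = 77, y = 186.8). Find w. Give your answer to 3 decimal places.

w = 0.558

Equating utilities: w·114 + (1−w)·140 = w·77 + (1−w)·186.8.
Rearranging, 37·w − 46.8·(1−w) = 0.
The marginal rate of substitution is 46.8/37, so w = 46.8/(37+46.8) = 0.558.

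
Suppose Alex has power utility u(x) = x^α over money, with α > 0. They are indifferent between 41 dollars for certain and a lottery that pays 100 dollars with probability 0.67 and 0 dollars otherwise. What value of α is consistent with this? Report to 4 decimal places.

α ≈ 0.4492

Since u(0) = 0, the lottery's EU is 0.67·100^α.
Setting u(41) equal to that: 41^α = 0.67·100^α ⇒ (41/100)^α = 0.67.
Taking logs: α·ln(41/100) = ln(0.67), so α = -0.4004776 / -0.8915981 ≈ 0.4492.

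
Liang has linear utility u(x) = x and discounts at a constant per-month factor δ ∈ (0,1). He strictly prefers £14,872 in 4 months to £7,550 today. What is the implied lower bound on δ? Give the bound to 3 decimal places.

δ > 0.844

Comparing present values: 7550 < δ^4·14872.
Dividing by 14872: δ^4 > 0.50767. Both sides are positive, so the 4th root keeps the direction.
δ > (7550/14872)^(1/4) ≈ 0.844.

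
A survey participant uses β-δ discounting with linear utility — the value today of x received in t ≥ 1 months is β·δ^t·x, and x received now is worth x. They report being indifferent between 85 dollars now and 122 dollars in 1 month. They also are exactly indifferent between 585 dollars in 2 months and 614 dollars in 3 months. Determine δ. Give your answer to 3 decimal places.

The second indifference involves only future payoffs, so β cancels: β·δ^2·585 = β·δ^3·614, giving δ = 585/614 = 0.95277.

δ ≈ 0.953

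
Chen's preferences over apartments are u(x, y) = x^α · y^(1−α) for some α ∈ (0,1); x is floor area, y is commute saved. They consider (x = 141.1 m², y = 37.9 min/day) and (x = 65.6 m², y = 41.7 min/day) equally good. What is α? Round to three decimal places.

α ≈ 0.111

The Cobb–Douglas utilities coincide, so 141.1^α·37.9^(1−α) = 65.6^α·41.7^(1−α).
Rearrange to (141.1/65.6)^α = (41.7/37.9)^(1−α) and take logs: α·0.765893 = (1−α)·0.095550.
Thus α·(0.861443) = 0.095550, so α = 0.095550/0.861443 ≈ 0.111.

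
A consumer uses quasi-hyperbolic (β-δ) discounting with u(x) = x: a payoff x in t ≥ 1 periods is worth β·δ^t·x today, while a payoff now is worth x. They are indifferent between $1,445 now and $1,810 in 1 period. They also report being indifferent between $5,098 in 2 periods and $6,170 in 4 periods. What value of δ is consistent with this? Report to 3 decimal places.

δ ≈ 0.909

Both payoffs in the second observation are in the future, so β drops out: δ^2·5098 = δ^4·6170 ⇒ δ^2 = 5098/6170 = 0.82626, so δ = 0.90899.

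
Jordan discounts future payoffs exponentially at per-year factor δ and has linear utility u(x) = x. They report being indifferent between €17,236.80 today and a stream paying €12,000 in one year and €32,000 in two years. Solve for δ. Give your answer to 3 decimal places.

δ ≈ 0.570

Present value of the stream is 12000·δ + 32000·δ². Indifference gives 12000δ + 32000δ² = 17236.80.
So 32000δ² + 12000δ − 17236.80 = 0.
δ = (−12000 + √(12000² + 4·32000·17236.80)) / (2·32000) = (−12000 + √2350310400.00) / 64000 ≈ 0.570.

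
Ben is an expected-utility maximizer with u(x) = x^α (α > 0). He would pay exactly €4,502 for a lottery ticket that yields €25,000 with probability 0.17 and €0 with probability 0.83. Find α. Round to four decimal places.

α ≈ 1.0336

EU(lottery) = 0.17·25000^α + 0.83·0 = 0.17·25000^α.
Equating: 4502^α = 0.17·25000^α, i.e. 0.1801^α = 0.17.
Take logs: α = ln 0.17 / ln(4502/25000) ≈ 1.033600.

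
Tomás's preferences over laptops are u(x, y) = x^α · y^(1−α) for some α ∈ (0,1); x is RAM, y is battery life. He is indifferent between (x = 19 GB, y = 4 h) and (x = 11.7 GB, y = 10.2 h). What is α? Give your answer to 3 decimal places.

The Cobb–Douglas utilities coincide, so 19^α·4^(1−α) = 11.7^α·10.2^(1−α).
(19/11.7)^α = (10.2/4)^(1−α); take logs: α·ln(19/11.7) = (1−α)·ln(10.2/4), i.e. α·0.484850 = (1−α)·0.936093.
So α/(1−α) = (0.936093)/(0.484850) = 1.930686, and α = 1.930686/2.930686 ≈ 0.659.

α ≈ 0.659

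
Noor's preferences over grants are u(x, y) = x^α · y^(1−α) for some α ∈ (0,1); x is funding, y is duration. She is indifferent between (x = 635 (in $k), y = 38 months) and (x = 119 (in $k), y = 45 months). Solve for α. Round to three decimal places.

The Cobb–Douglas utilities coincide, so 635^α·38^(1−α) = 119^α·45^(1−α).
Rearrange to (635/119)^α = (45/38)^(1−α) and take logs: α·1.674502 = (1−α)·0.169076.
With A = 1.674502 and B = 0.169076: α·A = (1−α)·B, so α = B/(A+B) = 0.169076/1.843578 ≈ 0.092.

α ≈ 0.092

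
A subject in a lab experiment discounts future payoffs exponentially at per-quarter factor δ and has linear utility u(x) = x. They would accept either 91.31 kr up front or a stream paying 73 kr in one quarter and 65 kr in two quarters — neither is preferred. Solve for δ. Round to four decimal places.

δ ≈ 0.7500

Present value of the stream is 73·δ + 65·δ². Indifference gives 73δ + 65δ² = 91.31.
So 65δ² + 73δ − 91.31 = 0.
By the quadratic formula (taking the positive root), δ = (−73 + √29069.60) / 130 ≈ 0.7500.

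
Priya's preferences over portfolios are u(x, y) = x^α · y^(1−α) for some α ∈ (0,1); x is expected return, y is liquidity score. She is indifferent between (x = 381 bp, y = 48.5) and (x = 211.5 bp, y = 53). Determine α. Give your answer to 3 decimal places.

Indifference: 381^α · 48.5^(1−α) = 211.5^α · 53^(1−α).
Rearrange to (381/211.5)^α = (53/48.5)^(1−α) and take logs: α·0.588574 = (1−α)·0.088728.
With A = 0.588574 and B = 0.088728: α·A = (1−α)·B, so α = B/(A+B) = 0.088728/0.677302 ≈ 0.131.

α ≈ 0.131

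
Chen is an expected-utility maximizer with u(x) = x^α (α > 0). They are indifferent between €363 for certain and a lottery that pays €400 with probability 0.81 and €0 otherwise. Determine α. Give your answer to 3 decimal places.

α ≈ 2.171

The lottery's expected utility is 0.81·u(400) + 0.19·u(0) = 0.81·400^α (since u(0) = 0 for α > 0).
Indifference: 363^α = 0.81·400^α, so (363/400)^α = 0.81.
Take logs: α = ln 0.81 / ln(363/400) ≈ 2.17100.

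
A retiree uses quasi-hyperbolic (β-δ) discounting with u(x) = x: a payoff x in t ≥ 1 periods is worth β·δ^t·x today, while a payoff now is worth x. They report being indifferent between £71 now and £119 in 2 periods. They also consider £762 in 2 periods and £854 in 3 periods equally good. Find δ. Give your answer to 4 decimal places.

δ ≈ 0.8923

The second indifference involves only future payoffs, so β cancels: β·δ^2·762 = β·δ^3·854, giving δ = 762/854 = 0.89227.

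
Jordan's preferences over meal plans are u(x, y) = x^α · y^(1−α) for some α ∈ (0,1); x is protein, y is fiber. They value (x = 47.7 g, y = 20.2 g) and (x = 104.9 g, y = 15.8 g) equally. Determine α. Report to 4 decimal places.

Set the two utilities equal: 47.7^α·20.2^(1−α) = 104.9^α·15.8^(1−α).
Taking logs: α·ln 47.7 + (1−α)·ln 20.2 = α·ln 104.9 + (1−α)·ln 15.8, i.e. α·-0.7880761 = (1−α)·-0.2456727.
Thus α·(-1.0337488) = -0.2456727, so α = -0.2456727/-1.0337488 ≈ 0.2377.

α ≈ 0.2377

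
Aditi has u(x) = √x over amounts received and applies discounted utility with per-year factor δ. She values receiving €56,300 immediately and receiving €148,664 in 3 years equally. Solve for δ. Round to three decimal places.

Indifference means u(56300) = δ^3 · u(148664), so δ^3 = u(56300)/u(148664).
Since u(x) = √x, δ^3 = √(56300/148664) = 0.61539.
So δ = 0.61539^(1/3) ≈ 0.851.

δ ≈ 0.851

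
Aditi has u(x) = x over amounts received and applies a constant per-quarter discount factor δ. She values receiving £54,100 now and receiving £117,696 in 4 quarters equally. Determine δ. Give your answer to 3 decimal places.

δ ≈ 0.823

Equating discounted utilities: u(54100) = δ^4·u(117696) ⇒ δ^4 = u(54100)/u(117696).
With u(x) = x: δ^4 = 54100/117696 = 0.45966.
So δ = 0.45966^(1/4) ≈ 0.823.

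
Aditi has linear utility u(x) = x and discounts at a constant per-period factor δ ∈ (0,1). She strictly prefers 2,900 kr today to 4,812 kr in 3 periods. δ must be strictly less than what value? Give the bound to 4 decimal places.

Under u(x) = x this choice says 2900 > δ^3·4812.
Hence δ^3 < 2900/4812 = 0.60266, and x ↦ x^(1/3) is increasing on (0,∞).
δ < (2900/4812)^(1/3) ≈ 0.8447.

δ < 0.8447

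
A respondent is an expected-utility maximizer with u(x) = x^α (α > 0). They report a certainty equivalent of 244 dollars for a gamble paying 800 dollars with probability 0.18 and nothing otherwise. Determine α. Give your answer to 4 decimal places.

EU(lottery) = 0.18·800^α + 0.82·0 = 0.18·800^α.
Equating: 244^α = 0.18·800^α, i.e. 0.3050^α = 0.18.
Take logs: α = ln 0.18 / ln(244/800) ≈ 1.444109.

α ≈ 1.4441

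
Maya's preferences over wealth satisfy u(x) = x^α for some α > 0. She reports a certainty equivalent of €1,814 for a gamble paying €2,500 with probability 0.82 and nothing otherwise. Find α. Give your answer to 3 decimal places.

α ≈ 0.619

The lottery's expected utility is 0.82·u(2500) + 0.18·u(0) = 0.82·2500^α (since u(0) = 0 for α > 0).
Setting u(1814) equal to that: 1814^α = 0.82·2500^α ⇒ (1814/2500)^α = 0.82.
Taking logs: α·ln(1814/2500) = ln(0.82), so α = -0.198451 / -0.320756 ≈ 0.619.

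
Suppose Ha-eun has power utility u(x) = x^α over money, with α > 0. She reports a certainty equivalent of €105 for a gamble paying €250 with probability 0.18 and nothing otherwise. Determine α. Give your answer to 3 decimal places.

α ≈ 1.977

The lottery's expected utility is 0.18·u(250) + 0.82·u(0) = 0.18·250^α (since u(0) = 0 for α > 0).
Equating: 105^α = 0.18·250^α, i.e. 0.4200^α = 0.18.
Taking logs: α·ln(105/250) = ln(0.18), so α = -1.714798 / -0.867501 ≈ 1.977.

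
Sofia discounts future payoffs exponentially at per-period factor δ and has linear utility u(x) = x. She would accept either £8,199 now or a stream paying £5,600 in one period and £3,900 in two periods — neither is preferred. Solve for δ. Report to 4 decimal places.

δ ≈ 0.9000

Present value of the stream is 5600·δ + 3900·δ². Indifference gives 5600δ + 3900δ² = 8199.
So 3900δ² + 5600δ − 8199 = 0.
By the quadratic formula (taking the positive root), δ = (−5600 + √159264400.00) / 7800 ≈ 0.9000.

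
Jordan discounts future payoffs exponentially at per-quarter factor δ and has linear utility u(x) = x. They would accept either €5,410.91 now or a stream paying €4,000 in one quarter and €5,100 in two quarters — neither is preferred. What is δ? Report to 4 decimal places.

The stream is worth 4000δ + 5100δ² today, so 4000δ + 5100δ² = 5410.91.
That is, 5100δ² + 4000δ − 5410.91 = 0, a quadratic in δ.
δ = (−4000 + √(4000² + 4·5100·5410.91)) / (2·5100) = (−4000 + √126382564.00) / 10200 ≈ 0.7100.

δ ≈ 0.7100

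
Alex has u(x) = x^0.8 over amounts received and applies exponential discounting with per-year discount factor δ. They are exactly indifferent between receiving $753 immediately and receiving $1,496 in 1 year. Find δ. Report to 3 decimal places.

Indifference means u(753) = δ · u(1496), so δ = u(753)/u(1496).
Since u(x) = x^0.8, δ = (753/1496)^0.8 = 0.50334^0.8 = 0.57742.

δ ≈ 0.577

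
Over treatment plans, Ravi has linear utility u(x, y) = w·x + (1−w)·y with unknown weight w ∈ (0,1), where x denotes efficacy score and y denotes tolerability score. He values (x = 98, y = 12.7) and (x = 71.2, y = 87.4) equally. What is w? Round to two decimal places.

Indifference: w·98 + (1−w)·12.7 = w·71.2 + (1−w)·87.4.
Collecting terms: w·26.8 = (1−w)·74.7.
The marginal rate of substitution is 74.7/26.8, so w = 74.7/(26.8+74.7) = 0.74.

w = 0.74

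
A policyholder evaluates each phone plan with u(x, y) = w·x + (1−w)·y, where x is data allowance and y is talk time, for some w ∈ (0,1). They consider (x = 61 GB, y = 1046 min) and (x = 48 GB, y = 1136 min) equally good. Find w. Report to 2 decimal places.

u(61,1046) = u(48,1136) means w·61 + (1−w)·1046 = w·48 + (1−w)·1136.
w·(61−48) = (1−w)·(1136−1046), i.e. w·13 = (1−w)·90.
So w/(1−w) = 90/13 = 6.9231, giving w = 90/(13+90) = 0.87.

w = 0.87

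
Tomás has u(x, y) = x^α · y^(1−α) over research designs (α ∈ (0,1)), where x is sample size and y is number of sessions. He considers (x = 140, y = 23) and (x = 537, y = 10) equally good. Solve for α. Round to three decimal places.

Indifference: 140^α · 23^(1−α) = 537^α · 10^(1−α).
(140/537)^α = (10/23)^(1−α); take logs: α·ln(140/537) = (1−α)·ln(10/23), i.e. α·-1.344356 = (1−α)·-0.832909.
With A = -1.344356 and B = -0.832909: α·A = (1−α)·B, so α = B/(A+B) = -0.832909/-2.177265 ≈ 0.383.

α ≈ 0.383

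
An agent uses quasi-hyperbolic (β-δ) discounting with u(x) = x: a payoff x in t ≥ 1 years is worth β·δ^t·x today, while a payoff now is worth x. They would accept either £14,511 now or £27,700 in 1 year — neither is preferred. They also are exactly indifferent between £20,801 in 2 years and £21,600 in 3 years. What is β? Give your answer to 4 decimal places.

Both payoffs in the second observation are in the future, so β drops out: δ^2·20801 = δ^3·21600 ⇒ δ = 20801/21600 = 0.96301.
Substituting δ into 14511 = β·δ·27700: β = 14511/(26675.356) ≈ 0.5440.

β ≈ 0.5440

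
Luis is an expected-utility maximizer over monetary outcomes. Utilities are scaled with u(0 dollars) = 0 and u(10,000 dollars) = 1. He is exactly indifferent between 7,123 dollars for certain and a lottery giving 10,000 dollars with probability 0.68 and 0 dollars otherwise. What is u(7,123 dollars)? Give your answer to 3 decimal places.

0.680

The indifference gives u(7,123 dollars) = 0.68·u(10,000 dollars) + 0.32·u(0 dollars) = 0.68·1 + 0.32·0 = 0.68.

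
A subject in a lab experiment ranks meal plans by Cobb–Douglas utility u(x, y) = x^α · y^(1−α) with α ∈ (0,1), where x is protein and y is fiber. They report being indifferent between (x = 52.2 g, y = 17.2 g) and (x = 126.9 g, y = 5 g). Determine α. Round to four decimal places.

Set the two utilities equal: 52.2^α·17.2^(1−α) = 126.9^α·5^(1−α).
(52.2/126.9)^α = (5/17.2)^(1−α); take logs: α·ln(52.2/126.9) = (1−α)·ln(5/17.2), i.e. α·-0.8883169 = (1−α)·-1.2354715.
So α/(1−α) = (-1.2354715)/(-0.8883169) = 1.3908004, and α = 1.3908004/2.3908004 ≈ 0.5817.

α ≈ 0.5817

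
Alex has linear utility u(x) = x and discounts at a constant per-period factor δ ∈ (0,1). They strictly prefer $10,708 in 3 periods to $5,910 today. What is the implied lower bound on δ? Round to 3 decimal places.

δ > 0.820

Comparing present values: 5910 < δ^3·10708.
Hence δ^3 > 5910/10708 = 0.55192, and x ↦ x^(1/3) is increasing on (0,∞).
δ > 0.55192^(1/3) = 0.820.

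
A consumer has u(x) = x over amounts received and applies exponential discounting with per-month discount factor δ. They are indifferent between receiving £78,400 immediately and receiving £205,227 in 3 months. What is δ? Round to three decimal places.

δ ≈ 0.726

Equating discounted utilities: u(78400) = δ^3·u(205227) ⇒ δ^3 = u(78400)/u(205227).
With u(x) = x: δ^3 = 78400/205227 = 0.38202.
Taking the cube root: δ = 0.38202^(1/3) ≈ 0.726.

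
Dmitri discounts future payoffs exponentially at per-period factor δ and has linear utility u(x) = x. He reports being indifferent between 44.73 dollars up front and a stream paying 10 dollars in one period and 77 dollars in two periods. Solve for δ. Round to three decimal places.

δ ≈ 0.700

Equating present values: 44.73 = 10δ + 77δ².
Rearranged: 77δ² + 10δ − 44.73 = 0.
The positive root is δ = [−10 + √(10² + 4·77·44.73)] / (2·77) = (−10 + 117.800)/154 ≈ 0.700.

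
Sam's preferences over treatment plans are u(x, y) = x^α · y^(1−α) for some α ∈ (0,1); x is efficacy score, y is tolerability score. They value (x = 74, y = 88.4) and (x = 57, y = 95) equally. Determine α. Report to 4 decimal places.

Set the two utilities equal: 74^α·88.4^(1−α) = 57^α·95^(1−α).
(74/57)^α = (95/88.4)^(1−α); take logs: α·ln(74/57) = (1−α)·ln(95/88.4), i.e. α·0.2610138 = (1−α)·0.0720049.
With A = 0.2610138 and B = 0.0720049: α·A = (1−α)·B, so α = B/(A+B) = 0.0720049/0.3330187 ≈ 0.2162.

α ≈ 0.2162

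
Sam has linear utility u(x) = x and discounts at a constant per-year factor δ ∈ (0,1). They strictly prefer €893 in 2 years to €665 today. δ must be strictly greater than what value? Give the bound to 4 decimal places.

δ > 0.8629

Comparing present values: 665 < δ^2·893.
So δ^2 > 665/893 = 0.74468; taking the square root of both positive sides preserves the inequality.
δ > (665/893)^(1/2) ≈ 0.8629.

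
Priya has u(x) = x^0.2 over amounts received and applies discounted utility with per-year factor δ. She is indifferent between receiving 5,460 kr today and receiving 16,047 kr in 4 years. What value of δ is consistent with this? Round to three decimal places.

The payoff in 4 years is discounted by δ^4, so u(5460) = δ^4·u(16047) and δ^4 = u(5460)/u(16047).
Since u(x) = x^0.2, δ^4 = (5460/16047)^0.2 = 0.34025^0.2 = 0.80605.
So δ = 0.80605^(1/4) ≈ 0.948.

δ ≈ 0.948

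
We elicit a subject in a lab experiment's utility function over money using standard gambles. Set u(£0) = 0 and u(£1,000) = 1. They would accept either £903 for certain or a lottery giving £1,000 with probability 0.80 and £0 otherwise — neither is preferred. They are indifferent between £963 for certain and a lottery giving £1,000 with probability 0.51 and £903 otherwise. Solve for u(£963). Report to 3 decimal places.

First, u(£903) = 0.80·u(£1,000) + 0.20·u(£0) = 0.80.
Then u(£963) = 0.51·u(£1,000) + 0.49·u(£903) = 0.51·1.00 + 0.49·0.80 = 0.9020.

0.902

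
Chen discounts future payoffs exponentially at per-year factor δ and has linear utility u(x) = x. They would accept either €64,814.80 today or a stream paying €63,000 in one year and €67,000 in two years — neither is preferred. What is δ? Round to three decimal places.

Present value of the stream is 63000·δ + 67000·δ². Indifference gives 63000δ + 67000δ² = 64814.80.
So 67000δ² + 63000δ − 64814.80 = 0.
δ = (−63000 + √(63000² + 4·67000·64814.80)) / (2·67000) = (−63000 + √21339366400.00) / 134000 ≈ 0.620.

δ ≈ 0.620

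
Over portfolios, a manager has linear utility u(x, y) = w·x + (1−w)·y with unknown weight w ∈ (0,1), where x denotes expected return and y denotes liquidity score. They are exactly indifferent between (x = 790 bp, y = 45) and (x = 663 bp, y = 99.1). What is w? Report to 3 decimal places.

Equating utilities: w·790 + (1−w)·45 = w·663 + (1−w)·99.1.
Rearranging, 127·w − 54.1·(1−w) = 0.
The marginal rate of substitution is 54.1/127, so w = 54.1/(127+54.1) = 0.299.

w = 0.299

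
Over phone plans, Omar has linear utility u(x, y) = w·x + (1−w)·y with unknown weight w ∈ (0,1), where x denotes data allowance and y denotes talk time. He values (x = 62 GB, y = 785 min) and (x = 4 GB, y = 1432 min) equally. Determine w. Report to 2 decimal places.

w = 0.92

u(62,785) = u(4,1432) means w·62 + (1−w)·785 = w·4 + (1−w)·1432.
w·(62−4) = (1−w)·(1432−785), i.e. w·58 = (1−w)·647.
So w/(1−w) = 647/58 = 11.1552, giving w = 647/(58+647) = 0.92.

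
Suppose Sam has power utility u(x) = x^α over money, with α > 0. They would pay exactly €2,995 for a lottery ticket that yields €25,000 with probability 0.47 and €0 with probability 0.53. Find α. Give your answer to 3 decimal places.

Since u(0) = 0, the lottery's EU is 0.47·25000^α.
Indifference: 2995^α = 0.47·25000^α, so (2995/25000)^α = 0.47.
α = ln(0.47) / ln(2995/25000) = -0.755023/-2.121932 ≈ 0.356.

α ≈ 0.356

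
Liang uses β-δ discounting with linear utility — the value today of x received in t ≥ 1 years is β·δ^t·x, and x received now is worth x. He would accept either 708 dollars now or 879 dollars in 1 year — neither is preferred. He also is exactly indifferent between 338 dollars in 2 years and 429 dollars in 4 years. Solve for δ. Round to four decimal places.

δ ≈ 0.8876

The second indifference involves only future payoffs, so β cancels: β·δ^2·338 = β·δ^4·429, giving δ^2 = 338/429 = 0.78788, so δ = 0.88763.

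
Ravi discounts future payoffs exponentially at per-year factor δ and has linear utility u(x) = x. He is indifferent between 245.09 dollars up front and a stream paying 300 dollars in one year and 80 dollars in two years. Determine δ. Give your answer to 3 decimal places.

Present value of the stream is 300·δ + 80·δ². Indifference gives 300δ + 80δ² = 245.09.
Rearranged: 80δ² + 300δ − 245.09 = 0.
δ = (−300 + √(300² + 4·80·245.09)) / (2·80) = (−300 + √168428.80) / 160 ≈ 0.690.

δ ≈ 0.690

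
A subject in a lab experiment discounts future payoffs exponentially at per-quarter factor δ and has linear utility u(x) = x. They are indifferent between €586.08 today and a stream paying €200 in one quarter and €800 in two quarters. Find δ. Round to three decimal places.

δ ≈ 0.740

Present value of the stream is 200·δ + 800·δ². Indifference gives 200δ + 800δ² = 586.08.
So 800δ² + 200δ − 586.08 = 0.
By the quadratic formula (taking the positive root), δ = (−200 + √1915456.00) / 1600 ≈ 0.740.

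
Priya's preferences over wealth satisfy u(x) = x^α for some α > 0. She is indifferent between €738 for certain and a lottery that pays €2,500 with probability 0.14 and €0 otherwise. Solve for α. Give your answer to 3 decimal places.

The lottery's expected utility is 0.14·u(2500) + 0.86·u(0) = 0.14·2500^α (since u(0) = 0 for α > 0).
Indifference: 738^α = 0.14·2500^α, so (738/2500)^α = 0.14.
α = ln(0.14) / ln(738/2500) = -1.966113/-1.220102 ≈ 1.611.

α ≈ 1.611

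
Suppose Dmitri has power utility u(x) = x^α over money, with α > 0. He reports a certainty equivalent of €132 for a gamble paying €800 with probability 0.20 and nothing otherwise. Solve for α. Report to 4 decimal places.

α ≈ 0.8932

EU(lottery) = 0.20·800^α + 0.80·0 = 0.20·800^α.
Setting u(132) equal to that: 132^α = 0.20·800^α ⇒ (132/800)^α = 0.20.
α = ln(0.20) / ln(132/800) = -1.6094379/-1.8018098 ≈ 0.8932.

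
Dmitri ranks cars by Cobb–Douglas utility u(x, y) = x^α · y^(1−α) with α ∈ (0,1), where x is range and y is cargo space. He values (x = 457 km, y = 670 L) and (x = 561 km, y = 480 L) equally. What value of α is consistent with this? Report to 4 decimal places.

The Cobb–Douglas utilities coincide, so 457^α·670^(1−α) = 561^α·480^(1−α).
Rearrange to (457/561)^α = (480/670)^(1−α) and take logs: α·-0.2050375 = (1−α)·-0.3334916.
Thus α·(-0.5385291) = -0.3334916, so α = -0.3334916/-0.5385291 ≈ 0.6193.

α ≈ 0.6193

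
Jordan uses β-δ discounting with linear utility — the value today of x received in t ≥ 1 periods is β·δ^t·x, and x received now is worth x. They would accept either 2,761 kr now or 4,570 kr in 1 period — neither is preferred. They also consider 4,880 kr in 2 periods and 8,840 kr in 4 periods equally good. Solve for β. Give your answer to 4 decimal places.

Both payoffs in the second observation are in the future, so β drops out: δ^2·4880 = δ^4·8840 ⇒ δ^2 = 4880/8840 = 0.55204, so δ = 0.74299.
Now use the now-vs-future pair: 2761 = β·δ·4570 gives β = 2761/(0.74299·4570) ≈ 0.8131.

β ≈ 0.8131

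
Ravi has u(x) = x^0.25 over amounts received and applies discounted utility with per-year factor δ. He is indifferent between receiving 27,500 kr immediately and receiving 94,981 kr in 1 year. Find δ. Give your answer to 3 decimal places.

δ ≈ 0.734

Indifference means u(27500) = δ · u(94981), so δ = u(27500)/u(94981).
With u(x) = x^0.25: δ = 27500^0.25/94981^0.25 = (27500/94981)^0.25 = 0.73354.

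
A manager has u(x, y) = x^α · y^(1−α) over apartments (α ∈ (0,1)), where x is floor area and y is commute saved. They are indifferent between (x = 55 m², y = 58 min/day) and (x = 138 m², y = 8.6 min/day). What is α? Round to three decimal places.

α ≈ 0.675

Set the two utilities equal: 55^α·58^(1−α) = 138^α·8.6^(1−α).
(55/138)^α = (8.6/58)^(1−α); take logs: α·ln(55/138) = (1−α)·ln(8.6/58), i.e. α·-0.919920 = (1−α)·-1.908681.
So α/(1−α) = (-1.908681)/(-0.919920) = 2.074834, and α = 2.074834/3.074834 ≈ 0.675.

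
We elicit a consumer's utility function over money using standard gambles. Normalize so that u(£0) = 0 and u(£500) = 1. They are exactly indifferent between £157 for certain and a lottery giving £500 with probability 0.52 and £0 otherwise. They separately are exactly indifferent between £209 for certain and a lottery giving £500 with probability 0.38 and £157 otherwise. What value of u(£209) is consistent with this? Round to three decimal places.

From the first indifference, u(£157) = 0.52·u(£500) + 0.48·u(£0) = 0.52·1 + 0.48·0 = 0.52.
Then u(£209) = 0.38·u(£500) + 0.62·u(£157) = 0.38·1.00 + 0.62·0.52 = 0.7024.

0.702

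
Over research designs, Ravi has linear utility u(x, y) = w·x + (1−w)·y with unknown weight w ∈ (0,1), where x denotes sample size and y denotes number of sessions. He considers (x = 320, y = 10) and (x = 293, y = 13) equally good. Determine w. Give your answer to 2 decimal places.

w = 0.10

Equating utilities: w·320 + (1−w)·10 = w·293 + (1−w)·13.
Rearranging, 27·w − 3·(1−w) = 0.
The marginal rate of substitution is 3/27, so w = 3/(27+3) = 0.10.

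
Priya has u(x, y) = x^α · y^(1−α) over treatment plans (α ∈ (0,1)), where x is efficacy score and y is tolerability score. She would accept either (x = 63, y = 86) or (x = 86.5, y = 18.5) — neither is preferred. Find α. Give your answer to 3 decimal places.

α ≈ 0.829

Indifference: 63^α · 86^(1−α) = 86.5^α · 18.5^(1−α).
Taking logs: α·ln 63 + (1−α)·ln 86 = α·ln 86.5 + (1−α)·ln 18.5, i.e. α·-0.317010 = (1−α)·-1.536577.
So α/(1−α) = (-1.536577)/(-0.317010) = 4.847093, and α = 4.847093/5.847093 ≈ 0.829.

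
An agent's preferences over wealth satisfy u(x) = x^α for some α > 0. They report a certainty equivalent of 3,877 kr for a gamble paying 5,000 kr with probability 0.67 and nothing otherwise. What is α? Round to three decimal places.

The lottery's expected utility is 0.67·u(5000) + 0.33·u(0) = 0.67·5000^α (since u(0) = 0 for α > 0).
Setting u(3877) equal to that: 3877^α = 0.67·5000^α ⇒ (3877/5000)^α = 0.67.
α = ln(0.67) / ln(3877/5000) = -0.400478/-0.254376 ≈ 1.574.

α ≈ 1.574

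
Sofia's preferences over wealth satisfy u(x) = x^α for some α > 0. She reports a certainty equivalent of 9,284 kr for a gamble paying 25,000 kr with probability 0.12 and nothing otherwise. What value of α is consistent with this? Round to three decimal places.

α ≈ 2.140

EU(lottery) = 0.12·25000^α + 0.88·0 = 0.12·25000^α.
Indifference: 9284^α = 0.12·25000^α, so (9284/25000)^α = 0.12.
α = ln(0.12) / ln(9284/25000) = -2.120264/-0.990583 ≈ 2.140.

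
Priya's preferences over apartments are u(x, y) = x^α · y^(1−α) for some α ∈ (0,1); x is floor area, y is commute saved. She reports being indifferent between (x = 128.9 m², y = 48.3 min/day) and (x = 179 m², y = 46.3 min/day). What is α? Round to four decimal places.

α ≈ 0.1141

Indifference: 128.9^α · 48.3^(1−α) = 179^α · 46.3^(1−α).
(128.9/179)^α = (46.3/48.3)^(1−α); take logs: α·ln(128.9/179) = (1−α)·ln(46.3/48.3), i.e. α·-0.3283489 = (1−α)·-0.0422896.
So α/(1−α) = (-0.0422896)/(-0.3283489) = 0.1287947, and α = 0.1287947/1.1287947 ≈ 0.1141.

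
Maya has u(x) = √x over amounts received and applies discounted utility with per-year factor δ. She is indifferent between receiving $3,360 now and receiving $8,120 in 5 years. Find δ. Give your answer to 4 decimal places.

δ ≈ 0.9155

The payoff in 5 years is discounted by δ^5, so u(3360) = δ^5·u(8120) and δ^5 = u(3360)/u(8120).
Since u(x) = √x, δ^5 = √(3360/8120) = 0.64327.
Taking the 5th root: δ = 0.64327^(1/5) ≈ 0.9155.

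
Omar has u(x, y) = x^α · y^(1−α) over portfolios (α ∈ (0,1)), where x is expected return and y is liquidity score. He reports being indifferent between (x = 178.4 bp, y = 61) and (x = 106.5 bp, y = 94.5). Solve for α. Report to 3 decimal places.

α ≈ 0.459

Indifference: 178.4^α · 61^(1−α) = 106.5^α · 94.5^(1−α).
(178.4/106.5)^α = (94.5/61)^(1−α); take logs: α·ln(178.4/106.5) = (1−α)·ln(94.5/61), i.e. α·0.515883 = (1−α)·0.437726.
So α/(1−α) = (0.437726)/(0.515883) = 0.848499, and α = 0.848499/1.848499 ≈ 0.459.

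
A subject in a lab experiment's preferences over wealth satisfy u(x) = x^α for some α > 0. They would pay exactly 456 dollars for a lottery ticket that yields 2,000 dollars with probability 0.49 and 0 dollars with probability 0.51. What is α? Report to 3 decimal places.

EU(lottery) = 0.49·2000^α + 0.51·0 = 0.49·2000^α.
Indifference: 456^α = 0.49·2000^α, so (456/2000)^α = 0.49.
Take logs: α = ln 0.49 / ln(456/2000) ≈ 0.48251.

α ≈ 0.483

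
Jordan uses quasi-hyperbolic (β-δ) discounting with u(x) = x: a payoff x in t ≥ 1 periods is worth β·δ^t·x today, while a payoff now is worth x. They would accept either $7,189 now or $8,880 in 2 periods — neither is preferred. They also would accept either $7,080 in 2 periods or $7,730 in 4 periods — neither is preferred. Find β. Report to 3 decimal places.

From the later pair, β·δ^2·7080 = β·δ^4·7730; dividing through, δ^2 = 7080/7730 = 0.91591, so δ = 0.95703.
Now use the now-vs-future pair: 7189 = β·δ^2·8880 gives β = 7189/(0.91591·8880) ≈ 0.884.

β ≈ 0.884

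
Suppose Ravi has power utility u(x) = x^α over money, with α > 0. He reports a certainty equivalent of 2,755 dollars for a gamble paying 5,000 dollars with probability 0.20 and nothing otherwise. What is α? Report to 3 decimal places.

α ≈ 2.700

The lottery's expected utility is 0.20·u(5000) + 0.80·u(0) = 0.20·5000^α (since u(0) = 0 for α > 0).
Indifference: 2755^α = 0.20·5000^α, so (2755/5000)^α = 0.20.
α = ln(0.20) / ln(2755/5000) = -1.609438/-0.596020 ≈ 2.700.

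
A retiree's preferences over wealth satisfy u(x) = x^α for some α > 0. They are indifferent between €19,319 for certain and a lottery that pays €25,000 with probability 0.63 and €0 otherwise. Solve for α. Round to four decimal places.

α ≈ 1.7923

The lottery's expected utility is 0.63·u(25000) + 0.37·u(0) = 0.63·25000^α (since u(0) = 0 for α > 0).
Equating: 19319^α = 0.63·25000^α, i.e. 0.7728^α = 0.63.
Taking logs: α·ln(19319/25000) = ln(0.63), so α = -0.4620355 / -0.2577868 ≈ 1.7923.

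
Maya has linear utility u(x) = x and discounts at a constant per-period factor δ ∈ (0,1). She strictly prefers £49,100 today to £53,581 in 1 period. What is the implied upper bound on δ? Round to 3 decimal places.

Under u(x) = x this choice says 49100 > δ·53581.
So δ < 49100/53581 = 0.91637.

δ < 0.916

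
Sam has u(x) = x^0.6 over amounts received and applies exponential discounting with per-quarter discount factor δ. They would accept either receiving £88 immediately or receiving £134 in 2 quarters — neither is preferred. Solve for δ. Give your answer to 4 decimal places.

Indifference means u(88) = δ^2 · u(134), so δ^2 = u(88)/u(134).
Since u(x) = x^0.6, δ^2 = (88/134)^0.6 = 0.65672^0.6 = 0.77701.
Taking the square root: δ = 0.77701^(1/2) ≈ 0.8815.

δ ≈ 0.8815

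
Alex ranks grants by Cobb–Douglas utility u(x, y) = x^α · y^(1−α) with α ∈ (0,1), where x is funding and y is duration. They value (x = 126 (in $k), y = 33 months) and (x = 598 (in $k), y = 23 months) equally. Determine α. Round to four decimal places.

The Cobb–Douglas utilities coincide, so 126^α·33^(1−α) = 598^α·23^(1−α).
(126/598)^α = (23/33)^(1−α); take logs: α·ln(126/598) = (1−α)·ln(23/33), i.e. α·-1.5573088 = (1−α)·-0.3610133.
So α/(1−α) = (-0.3610133)/(-1.5573088) = 0.2318187, and α = 0.2318187/1.2318187 ≈ 0.1882.

α ≈ 0.1882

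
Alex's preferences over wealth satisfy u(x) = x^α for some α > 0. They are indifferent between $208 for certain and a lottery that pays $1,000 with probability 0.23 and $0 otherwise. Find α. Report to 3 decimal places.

α ≈ 0.936

Since u(0) = 0, the lottery's EU is 0.23·1000^α.
Equating: 208^α = 0.23·1000^α, i.e. 0.2080^α = 0.23.
Taking logs: α·ln(208/1000) = ln(0.23), so α = -1.469676 / -1.570217 ≈ 0.936.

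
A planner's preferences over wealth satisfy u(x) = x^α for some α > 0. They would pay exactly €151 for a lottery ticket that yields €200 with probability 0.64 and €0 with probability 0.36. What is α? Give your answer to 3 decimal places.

α ≈ 1.588

The lottery's expected utility is 0.64·u(200) + 0.36·u(0) = 0.64·200^α (since u(0) = 0 for α > 0).
Setting u(151) equal to that: 151^α = 0.64·200^α ⇒ (151/200)^α = 0.64.
Take logs: α = ln 0.64 / ln(151/200) ≈ 1.58800.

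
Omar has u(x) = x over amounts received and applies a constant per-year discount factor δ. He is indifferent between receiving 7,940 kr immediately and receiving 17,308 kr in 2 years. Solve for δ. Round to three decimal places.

Equating discounted utilities: u(7940) = δ^2·u(17308) ⇒ δ^2 = u(7940)/u(17308).
With u(x) = x: δ^2 = 7940/17308 = 0.45875.
So δ = 0.45875^(1/2) ≈ 0.677.

δ ≈ 0.677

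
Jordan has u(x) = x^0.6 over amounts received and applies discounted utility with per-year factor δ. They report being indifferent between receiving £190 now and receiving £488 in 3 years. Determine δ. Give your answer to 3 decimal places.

Equating discounted utilities: u(190) = δ^3·u(488) ⇒ δ^3 = u(190)/u(488).
With u(x) = x^0.6: δ^3 = 190^0.6/488^0.6 = (190/488)^0.6 = 0.56781.
Hence δ = (0.56781)^(1/3) = 0.82807.

δ ≈ 0.828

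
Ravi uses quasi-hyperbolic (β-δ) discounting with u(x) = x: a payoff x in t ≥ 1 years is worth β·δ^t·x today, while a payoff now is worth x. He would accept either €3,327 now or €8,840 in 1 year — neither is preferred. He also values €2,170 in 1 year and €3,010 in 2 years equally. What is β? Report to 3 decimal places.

The second indifference involves only future payoffs, so β cancels: β·δ^1·2170 = β·δ^2·3010, giving δ = 2170/3010 = 0.72093.
Now use the now-vs-future pair: 3327 = β·δ·8840 gives β = 3327/(0.72093·8840) ≈ 0.522.

β ≈ 0.522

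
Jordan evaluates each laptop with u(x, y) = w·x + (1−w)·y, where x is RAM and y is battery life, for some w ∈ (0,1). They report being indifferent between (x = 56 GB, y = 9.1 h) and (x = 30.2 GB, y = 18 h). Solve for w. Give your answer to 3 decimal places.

w = 0.256

u(56,9.1) = u(30.2,18) means w·56 + (1−w)·9.1 = w·30.2 + (1−w)·18.
Collecting terms: w·25.8 = (1−w)·8.9.
So w/(1−w) = 8.9/25.8 = 0.3450, giving w = 8.9/(25.8+8.9) = 0.256.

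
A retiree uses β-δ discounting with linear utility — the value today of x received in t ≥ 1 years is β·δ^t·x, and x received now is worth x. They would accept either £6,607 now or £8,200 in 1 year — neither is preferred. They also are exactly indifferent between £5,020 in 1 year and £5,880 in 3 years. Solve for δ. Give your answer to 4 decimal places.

The second indifference involves only future payoffs, so β cancels: β·δ^1·5020 = β·δ^3·5880, giving δ^2 = 5020/5880 = 0.85374, so δ = 0.92398.

δ ≈ 0.9240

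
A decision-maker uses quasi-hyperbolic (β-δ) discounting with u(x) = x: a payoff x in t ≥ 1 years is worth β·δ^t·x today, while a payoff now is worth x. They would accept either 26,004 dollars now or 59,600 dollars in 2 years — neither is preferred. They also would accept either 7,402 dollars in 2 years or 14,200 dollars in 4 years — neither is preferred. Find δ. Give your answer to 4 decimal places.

Both payoffs in the second observation are in the future, so β drops out: δ^2·7402 = δ^4·14200 ⇒ δ^2 = 7402/14200 = 0.52127, so δ = 0.72199.

δ ≈ 0.7220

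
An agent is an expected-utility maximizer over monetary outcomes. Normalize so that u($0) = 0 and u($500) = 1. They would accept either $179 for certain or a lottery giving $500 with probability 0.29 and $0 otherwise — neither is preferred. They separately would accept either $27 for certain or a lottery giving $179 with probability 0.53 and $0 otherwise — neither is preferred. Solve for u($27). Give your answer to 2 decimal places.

0.15

From the first indifference, u($179) = 0.29·u($500) + 0.71·u($0) = 0.29·1 + 0.71·0 = 0.29.
Chaining: u($27) = 0.53·0.29 + 0.47·0.00 = 0.1537.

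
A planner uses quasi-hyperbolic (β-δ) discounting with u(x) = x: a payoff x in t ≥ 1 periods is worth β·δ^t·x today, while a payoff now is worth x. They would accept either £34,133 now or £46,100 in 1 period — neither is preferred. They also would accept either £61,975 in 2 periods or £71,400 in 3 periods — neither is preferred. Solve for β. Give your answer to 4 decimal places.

β ≈ 0.8530

From the later pair, β·δ^2·61975 = β·δ^3·71400; dividing through, δ = 61975/71400 = 0.86800.
Substituting δ into 34133 = β·δ·46100: β = 34133/(40014.671) ≈ 0.8530.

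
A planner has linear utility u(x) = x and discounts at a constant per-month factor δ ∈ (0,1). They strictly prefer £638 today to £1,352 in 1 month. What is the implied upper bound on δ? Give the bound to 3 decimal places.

Comparing present values: 638 > δ·1352.
So δ < 638/1352 = 0.47189.

δ < 0.472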